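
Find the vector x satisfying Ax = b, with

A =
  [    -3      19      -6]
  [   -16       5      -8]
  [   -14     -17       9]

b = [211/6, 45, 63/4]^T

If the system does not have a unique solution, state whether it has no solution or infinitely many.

Row-reduce the augmented matrix:
R1 ← R1 / (-3).
R2 ← R2 + 16·R1.
R3 ← R3 + 14·R1.
R2 ← R2 / (-289/3).
R1 ← R1 + 19/3·R2.
R3 ← R3 + 317/3·R2.
R3 ← R3 / (3085/289).
R1 ← R1 − 122/289·R3.
R2 ← R2 + 72/289·R3.
Reading off the reduced rows gives x_1 = -8/3, x_2 = 5/3, x_3 = 3/4.

x_1 = -8/3, x_2 = 5/3, x_3 = 3/4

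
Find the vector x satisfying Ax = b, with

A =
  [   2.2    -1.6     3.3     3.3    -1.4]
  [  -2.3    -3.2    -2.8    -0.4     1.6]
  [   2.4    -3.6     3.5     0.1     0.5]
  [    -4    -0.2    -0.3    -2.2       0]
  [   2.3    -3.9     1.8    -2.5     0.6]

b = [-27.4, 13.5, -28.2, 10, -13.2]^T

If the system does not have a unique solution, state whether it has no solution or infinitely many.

Row-reduce the augmented matrix:
R1 ← R1 / (11/5).
R2 ← R2 + 23/10·R1.
R3 ← R3 − 12/5·R1.
R4 ← R4 + 4·R1.
R5 ← R5 − 23/10·R1.
R2 ← R2 / (-268/55).
R1 ← R1 + 8/11·R2.
R3 ← R3 + 102/55·R2.
R4 ← R4 + 171/55·R2.
R5 ← R5 + 49/22·R2.
R3 ← R3 / (-931/2680).
R1 ← R1 − 94/67·R3.
R2 ← R2 + 143/1072·R3.
R4 ← R4 − 28329/5360·R3.
R5 ← R5 + 20873/10720·R3.
R4 ← R4 / (-2417/35).
R1 ← R1 + 16552/931·R4.
R2 ← R2 − 2167/1862·R4.
R3 ← R3 − 12491/931·R4.
R5 ← R5 − 349679/18620·R4.
R5 ← R5 / (-5927837/3673840).
R1 ← R1 − 12010/45923·R5.
R2 ← R2 + 119177/367384·R5.
R3 ← R3 + 65907/183692·R5.
R4 ← R4 + 3839/9668·R5.
Reading off the reduced rows gives x_1 = -1, x_2 = 1, x_3 = -6, x_4 = -2, x_5 = -2.

x_1 = -1, x_2 = 1, x_3 = -6, x_4 = -2, x_5 = -2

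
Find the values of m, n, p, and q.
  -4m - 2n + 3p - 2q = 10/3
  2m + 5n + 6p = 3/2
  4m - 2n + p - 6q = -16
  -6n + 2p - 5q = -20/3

m = -1, n = -1/2, p = 1, q = 7/3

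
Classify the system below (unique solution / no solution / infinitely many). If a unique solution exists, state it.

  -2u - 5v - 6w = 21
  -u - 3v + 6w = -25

infinitely many solutions

Row-reduce:
R1 ← R1 / (-2).
R2 ← R2 + 1·R1.
R2 ← R2 / (-1/2).
R1 ← R1 − 5/2·R2.
Rank is 2 with 3 unknowns, leaving w free.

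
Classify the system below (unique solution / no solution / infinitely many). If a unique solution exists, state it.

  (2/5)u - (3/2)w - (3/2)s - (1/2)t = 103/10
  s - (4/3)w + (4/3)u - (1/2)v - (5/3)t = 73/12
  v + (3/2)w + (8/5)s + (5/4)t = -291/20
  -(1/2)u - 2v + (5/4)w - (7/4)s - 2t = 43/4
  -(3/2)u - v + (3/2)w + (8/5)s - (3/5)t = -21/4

u = -1/2, v = -3/2, w = -3, s = -3, t = -3

Row-reduce the augmented matrix:
R1 ← R1 / (2/5).
R2 ← R2 − 4/3·R1.
R4 ← R4 + 1/2·R1.
R5 ← R5 + 3/2·R1.
R2 ← R2 / (-1/2).
R3 ← R3 − 1·R2.
R4 ← R4 + 2·R2.
R5 ← R5 + 1·R2.
R3 ← R3 / (53/6).
R1 ← R1 + 15/4·R3.
R2 ← R2 + 22/3·R3.
R4 ← R4 + 367/24·R3.
R5 ← R5 + 275/24·R3.
R4 ← R4 / (-8653/2120).
R1 ← R1 − 429/212·R4.
R2 ← R2 + 188/265·R4.
R3 ← R3 − 408/265·R4.
R5 ← R5 − 3427/2120·R4.
R5 ← R5 / (-2637/2545).
R1 ← R1 + 965/1018·R5.
R2 ← R2 − 569/509·R5.
R3 ← R3 + 33/1018·R5.
R4 ← R4 − 115/1018·R5.
Reading off the reduced rows gives u = -1/2, v = -3/2, w = -3, s = -3, t = -3.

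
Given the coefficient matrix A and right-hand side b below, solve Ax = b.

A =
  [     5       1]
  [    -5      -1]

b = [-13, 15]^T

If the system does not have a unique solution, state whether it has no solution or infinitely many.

Row-reduce:
R1 ← R1 / (5).
R2 ← R2 + 5·R1.
Row 2 reduces to 0 = 2, a contradiction. The system is inconsistent.

no solution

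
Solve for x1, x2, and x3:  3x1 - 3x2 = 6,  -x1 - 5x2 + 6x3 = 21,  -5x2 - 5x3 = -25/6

Row-reduce the augmented matrix:
R1 ← R1 / (3).
R2 ← R2 + 1·R1.
R2 ← R2 / (-6).
R1 ← R1 + 1·R2.
R3 ← R3 + 5·R2.
R3 ← R3 / (-10).
R1 ← R1 + 1·R3.
R2 ← R2 + 1·R3.
Reading off the reduced rows gives x1 = 1/2, x2 = -3/2, x3 = 7/3.

x1 = 1/2, x2 = -3/2, x3 = 7/3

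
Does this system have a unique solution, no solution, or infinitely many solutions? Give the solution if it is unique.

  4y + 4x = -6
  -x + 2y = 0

From equation 2: x = 0 + 2·y.
Substitute into equation 1 and solve: y = -1/2.
Then x = -1.

x = -1, y = -1/2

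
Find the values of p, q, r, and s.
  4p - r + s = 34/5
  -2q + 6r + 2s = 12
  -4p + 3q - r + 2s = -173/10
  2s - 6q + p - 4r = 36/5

p = 11/5, q = -2, r = 3/2, s = -1/2

Row-reduce the augmented matrix:
R1 ← R1 / (4).
R3 ← R3 + 4·R1.
R4 ← R4 − 1·R1.
R2 ← R2 / (-2).
R3 ← R3 − 3·R2.
R4 ← R4 + 6·R2.
R3 ← R3 / (7).
R1 ← R1 + 1/4·R3.
R2 ← R2 + 3·R3.
R4 ← R4 + 87/4·R3.
R4 ← R4 / (403/28).
R1 ← R1 − 13/28·R4.
R2 ← R2 − 11/7·R4.
R3 ← R3 − 6/7·R4.
Reading off the reduced rows gives p = 11/5, q = -2, r = 3/2, s = -1/2.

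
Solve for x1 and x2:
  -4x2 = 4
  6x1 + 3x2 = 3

Row-reduce the augmented matrix:
Swap R1 and R2.
R1 ← R1 / (6).
R2 ← R2 / (-4).
R1 ← R1 − 1/2·R2.
Reading off the reduced rows gives x1 = 1, x2 = -1.

x1 = 1, x2 = -1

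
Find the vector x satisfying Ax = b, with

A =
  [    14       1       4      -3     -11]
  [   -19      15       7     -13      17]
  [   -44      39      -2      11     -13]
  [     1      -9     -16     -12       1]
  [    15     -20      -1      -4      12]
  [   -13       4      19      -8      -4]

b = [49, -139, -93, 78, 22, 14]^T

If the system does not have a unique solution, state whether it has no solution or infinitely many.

Row-reduce the augmented matrix:
R1 ← R1 / (14).
R2 ← R2 + 19·R1.
R3 ← R3 + 44·R1.
R4 ← R4 − 1·R1.
R5 ← R5 − 15·R1.
R6 ← R6 + 13·R1.
R2 ← R2 / (229/14).
R1 ← R1 − 1/14·R2.
R3 ← R3 − 295/7·R2.
R4 ← R4 + 127/14·R2.
R5 ← R5 + 295/14·R2.
R6 ← R6 − 69/14·R2.
R3 ← R3 / (-4912/229).
R1 ← R1 − 53/229·R3.
R2 ← R2 − 174/229·R3.
R4 ← R4 + 2151/229·R3.
R5 ← R5 − 2456/229·R3.
R6 ← R6 − 4344/229·R3.
R4 ← R4 / (-12649/307).
R1 ← R1 − 108/307·R4.
R2 ← R2 − 175/307·R4.
R3 ← R3 + 652/307·R4.
R6 ← R6 − 10636/307·R4.
Swap R5 and R6.
R5 ← R5 / (-501905/12649).
R1 ← R1 + 57819/50596·R5.
R2 ← R2 + 10021/7228·R5.
R3 ← R3 − 56723/50596·R5.
R4 ← R4 + 32055/50596·R5.
R6 reduces to 0 = 0, so the extra equation is consistent.
Reading off the reduced rows gives x_1 = -1, x_2 = -5, x_3 = -1, x_4 = -2, x_5 = -6.

x_1 = -1, x_2 = -5, x_3 = -1, x_4 = -2, x_5 = -6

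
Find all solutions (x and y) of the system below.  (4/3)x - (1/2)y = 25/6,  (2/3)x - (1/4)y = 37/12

no solution

Row-reduce:
R1 ← R1 / (4/3).
R2 ← R2 − 2/3·R1.
Row 2 reduces to 0 = 1, a contradiction. The system is inconsistent.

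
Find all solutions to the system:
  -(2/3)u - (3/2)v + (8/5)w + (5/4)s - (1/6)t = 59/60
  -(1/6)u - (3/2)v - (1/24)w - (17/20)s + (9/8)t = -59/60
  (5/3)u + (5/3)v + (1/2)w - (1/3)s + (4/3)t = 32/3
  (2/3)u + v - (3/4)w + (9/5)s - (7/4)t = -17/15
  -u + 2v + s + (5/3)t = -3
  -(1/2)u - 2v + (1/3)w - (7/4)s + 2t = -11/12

no solution

Row-reduce:
R1 ← R1 / (-2/3).
R2 ← R2 + 1/6·R1.
R3 ← R3 − 5/3·R1.
R4 ← R4 − 2/3·R1.
R5 ← R5 + 1·R1.
R6 ← R6 + 1/2·R1.
R2 ← R2 / (-9/8).
R1 ← R1 − 9/4·R2.
R3 ← R3 + 25/12·R2.
R4 ← R4 + 1/2·R2.
R5 ← R5 − 17/4·R2.
R6 ← R6 + 7/8·R2.
R3 ← R3 / (1723/324).
R1 ← R1 + 197/60·R3.
R2 ← R2 − 53/135·R3.
R4 ← R4 − 113/108·R3.
R5 ← R5 + 2197/540·R3.
R6 ← R6 + 113/216·R3.
R4 ← R4 / (22346/8615).
R1 ← R1 + 19767/17230·R4.
R2 ← R2 − 2303/3446·R4.
R3 ← R3 − 1602/1723·R4.
R5 ← R5 + 25567/17230·R4.
R6 ← R6 + 11173/8615·R4.
R5 ← R5 / (1841029/446920).
R1 ← R1 − 378341/446920·R5.
R2 ← R2 + 510607/1340760·R5.
R3 ← R3 − 12319/22346·R5.
R4 ← R4 + 113225/134076·R5.
Row 6 reduces to 0 = -1/2, a contradiction. The system is inconsistent.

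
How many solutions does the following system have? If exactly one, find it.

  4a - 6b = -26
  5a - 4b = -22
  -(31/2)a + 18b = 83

Row-reduce:
R1 ← R1 / (4).
R2 ← R2 − 5·R1.
R3 ← R3 + 31/2·R1.
R2 ← R2 / (7/2).
R1 ← R1 + 3/2·R2.
R3 ← R3 + 21/4·R2.
Row 3 reduces to 0 = -2, a contradiction. The system is inconsistent.

no solution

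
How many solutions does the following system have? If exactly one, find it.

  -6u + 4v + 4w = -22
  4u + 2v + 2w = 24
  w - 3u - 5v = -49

u = 5, v = 6, w = -4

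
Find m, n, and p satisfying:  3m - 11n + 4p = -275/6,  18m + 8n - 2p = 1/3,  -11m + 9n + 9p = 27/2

m = -3/2, n = 8/3, p = -3

Row-reduce the augmented matrix:
R1 ← R1 / (3).
R2 ← R2 − 18·R1.
R3 ← R3 + 11·R1.
R2 ← R2 / (74).
R1 ← R1 + 11/3·R2.
R3 ← R3 + 94/3·R2.
R3 ← R3 / (1405/111).
R1 ← R1 − 5/111·R3.
R2 ← R2 + 13/37·R3.
Reading off the reduced rows gives m = -3/2, n = 8/3, p = -3.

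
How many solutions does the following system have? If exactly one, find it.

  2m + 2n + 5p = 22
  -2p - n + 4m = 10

infinitely many solutions

Row-reduce:
R1 ← R1 / (2).
R2 ← R2 − 4·R1.
R2 ← R2 / (-5).
R1 ← R1 − 1·R2.
Rank is 2 with 3 unknowns, leaving p free.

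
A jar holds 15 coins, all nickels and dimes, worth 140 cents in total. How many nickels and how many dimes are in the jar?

nickels: 2, dimes: 13

Let n = nickels, d = dimes.
  n + d = 15
  5n + 10d = 140
From equation 1: n = 15 − d.
Substitute into equation 2 and solve: d = 13.
Then n = 2.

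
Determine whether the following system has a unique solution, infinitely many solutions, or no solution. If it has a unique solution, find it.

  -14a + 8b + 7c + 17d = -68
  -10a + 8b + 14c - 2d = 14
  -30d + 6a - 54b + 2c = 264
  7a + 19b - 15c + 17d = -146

Row-reduce:
R1 ← R1 / (-14).
R2 ← R2 + 10·R1.
R3 ← R3 − 6·R1.
R4 ← R4 − 7·R1.
R2 ← R2 / (16/7).
R1 ← R1 + 4/7·R2.
R3 ← R3 + 354/7·R2.
R4 ← R4 − 23·R2.
R3 ← R3 / (1633/8).
R1 ← R1 − 7/4·R3.
R2 ← R2 − 63/16·R3.
R4 ← R4 + 1633/16·R3.
Rank is 3 with 4 unknowns, leaving d free.

infinitely many solutions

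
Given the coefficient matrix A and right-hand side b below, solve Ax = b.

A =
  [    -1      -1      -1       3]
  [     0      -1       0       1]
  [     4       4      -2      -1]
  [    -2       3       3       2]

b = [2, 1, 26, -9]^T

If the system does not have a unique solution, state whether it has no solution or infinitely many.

x_1 = 5, x_2 = 1, x_3 = -2, x_4 = 2

Row-reduce the augmented matrix:
R1 ← R1 / (-1).
R3 ← R3 − 4·R1.
R4 ← R4 + 2·R1.
R2 ← R2 / (-1).
R1 ← R1 − 1·R2.
R4 ← R4 − 5·R2.
R3 ← R3 / (-6).
R1 ← R1 − 1·R3.
R4 ← R4 − 5·R3.
R4 ← R4 / (61/6).
R1 ← R1 + 1/6·R4.
R2 ← R2 + 1·R4.
R3 ← R3 + 11/6·R4.
Reading off the reduced rows gives x_1 = 5, x_2 = 1, x_3 = -2, x_4 = 2.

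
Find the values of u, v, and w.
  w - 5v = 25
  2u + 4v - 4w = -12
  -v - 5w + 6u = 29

Row-reduce the augmented matrix:
Swap R1 and R2.
R1 ← R1 / (2).
R3 ← R3 − 6·R1.
R2 ← R2 / (-5).
R1 ← R1 − 2·R2.
R3 ← R3 + 13·R2.
R3 ← R3 / (22/5).
R1 ← R1 + 8/5·R3.
R2 ← R2 + 1/5·R3.
Reading off the reduced rows gives u = 4, v = -5, w = 0.

u = 4, v = -5, w = 0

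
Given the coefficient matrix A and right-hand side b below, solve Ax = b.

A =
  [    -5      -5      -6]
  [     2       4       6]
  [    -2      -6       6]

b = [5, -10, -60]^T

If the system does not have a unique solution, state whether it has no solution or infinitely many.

Row-reduce the augmented matrix:
R1 ← R1 / (-5).
R2 ← R2 − 2·R1.
R3 ← R3 + 2·R1.
R2 ← R2 / (2).
R1 ← R1 − 1·R2.
R3 ← R3 + 4·R2.
R3 ← R3 / (78/5).
R1 ← R1 + 3/5·R3.
R2 ← R2 − 9/5·R3.
Reading off the reduced rows gives x_1 = 0, x_2 = 5, x_3 = -5.

x_1 = 0, x_2 = 5, x_3 = -5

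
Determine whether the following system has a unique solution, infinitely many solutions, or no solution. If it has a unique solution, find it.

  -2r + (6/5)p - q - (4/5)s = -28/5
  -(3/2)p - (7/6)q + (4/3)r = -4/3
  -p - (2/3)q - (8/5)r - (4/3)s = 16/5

Row-reduce:
R1 ← R1 / (6/5).
R2 ← R2 + 3/2·R1.
R3 ← R3 + 1·R1.
R2 ← R2 / (-29/12).
R1 ← R1 + 5/6·R2.
R3 ← R3 + 3/2·R2.
R3 ← R3 / (-1106/435).
R1 ← R1 + 110/87·R3.
R2 ← R2 − 14/29·R3.
Rank is 3 with 4 unknowns, leaving s free.

infinitely many solutions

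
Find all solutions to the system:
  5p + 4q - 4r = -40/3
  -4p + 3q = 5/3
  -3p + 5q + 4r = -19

p = -8/3, q = -3, r = -3

Row-reduce the augmented matrix:
R1 ← R1 / (5).
R2 ← R2 + 4·R1.
R3 ← R3 + 3·R1.
R2 ← R2 / (31/5).
R1 ← R1 − 4/5·R2.
R3 ← R3 − 37/5·R2.
R3 ← R3 / (168/31).
R1 ← R1 + 12/31·R3.
R2 ← R2 + 16/31·R3.
Reading off the reduced rows gives p = -8/3, q = -3, r = -3.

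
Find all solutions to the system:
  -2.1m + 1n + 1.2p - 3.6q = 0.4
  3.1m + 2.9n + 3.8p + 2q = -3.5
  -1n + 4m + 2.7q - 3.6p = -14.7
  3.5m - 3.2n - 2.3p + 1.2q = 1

m = -2, n = -5, p = 4, q = 1

Row-reduce the augmented matrix:
R1 ← R1 / (-21/10).
R2 ← R2 − 31/10·R1.
R3 ← R3 − 4·R1.
R4 ← R4 − 7/2·R1.
R2 ← R2 / (919/210).
R1 ← R1 + 10/21·R2.
R3 ← R3 − 19/21·R2.
R4 ← R4 + 23/15·R2.
R3 ← R3 / (-11332/4595).
R1 ← R1 − 32/919·R3.
R2 ← R2 − 1170/919·R3.
R4 ← R4 − 15183/9190·R3.
R4 ← R4 / (-1878203/226640).
R1 ← R1 − 3696/2833·R4.
R2 ← R2 + 28893/11332·R4.
R3 ← R3 − 31907/22664·R4.
Reading off the reduced rows gives m = -2, n = -5, p = 4, q = 1.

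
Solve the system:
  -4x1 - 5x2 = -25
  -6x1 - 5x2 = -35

x1 = 5, x2 = 1

Row-reduce the augmented matrix:
R1 ← R1 / (-4).
R2 ← R2 + 6·R1.
R2 ← R2 / (5/2).
R1 ← R1 − 5/4·R2.
Reading off the reduced rows gives x1 = 5, x2 = 1.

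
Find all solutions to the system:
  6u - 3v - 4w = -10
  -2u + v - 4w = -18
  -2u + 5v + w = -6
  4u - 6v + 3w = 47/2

no solution

Row-reduce:
R1 ← R1 / (6).
R2 ← R2 + 2·R1.
R3 ← R3 + 2·R1.
R4 ← R4 − 4·R1.
Swap R2 and R3.
R2 ← R2 / (4).
R1 ← R1 + 1/2·R2.
R4 ← R4 + 4·R2.
R3 ← R3 / (-16/3).
R1 ← R1 + 17/24·R3.
R2 ← R2 + 1/12·R3.
R4 ← R4 − 16/3·R3.
Row 4 reduces to 0 = -1/2, a contradiction. The system is inconsistent.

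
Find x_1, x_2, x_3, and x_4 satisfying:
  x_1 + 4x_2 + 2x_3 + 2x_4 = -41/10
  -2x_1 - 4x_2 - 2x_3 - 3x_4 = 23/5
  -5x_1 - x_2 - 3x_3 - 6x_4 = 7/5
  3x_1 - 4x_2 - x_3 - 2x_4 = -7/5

Row-reduce the augmented matrix:
R2 ← R2 + 2·R1.
R3 ← R3 + 5·R1.
R4 ← R4 − 3·R1.
R2 ← R2 / (4).
R1 ← R1 − 4·R2.
R3 ← R3 − 19·R2.
R4 ← R4 + 16·R2.
R3 ← R3 / (-5/2).
R2 ← R2 − 1/2·R3.
R4 ← R4 − 1·R3.
R4 ← R4 / (-43/10).
R1 ← R1 − 1·R4.
R2 ← R2 − 1/10·R4.
R3 ← R3 − 3/10·R4.
Reading off the reduced rows gives x_1 = -3/2, x_2 = -7/5, x_3 = 1/2, x_4 = 1.

x_1 = -3/2, x_2 = -7/5, x_3 = 1/2, x_4 = 1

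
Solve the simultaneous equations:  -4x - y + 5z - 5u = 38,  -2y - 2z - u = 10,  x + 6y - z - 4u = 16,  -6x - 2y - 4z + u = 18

Row-reduce the augmented matrix:
R1 ← R1 / (-4).
R3 ← R3 − 1·R1.
R4 ← R4 + 6·R1.
R2 ← R2 / (-2).
R1 ← R1 − 1/4·R2.
R3 ← R3 − 23/4·R2.
R4 ← R4 + 1/2·R2.
R3 ← R3 / (-11/2).
R1 ← R1 + 3/2·R3.
R2 ← R2 − 1·R3.
R4 ← R4 + 11·R3.
R4 ← R4 / (25).
R1 ← R1 − 147/44·R4.
R2 ← R2 + 43/44·R4.
R3 ← R3 − 65/44·R4.
Reading off the reduced rows gives x = -3, y = -1, z = -1, u = -6.

x = -3, y = -1, z = -1, u = -6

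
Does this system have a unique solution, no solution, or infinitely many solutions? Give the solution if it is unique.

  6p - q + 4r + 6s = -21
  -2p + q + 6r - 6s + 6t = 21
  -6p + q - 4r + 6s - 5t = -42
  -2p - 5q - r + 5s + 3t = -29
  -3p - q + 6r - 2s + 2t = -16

p = 3, q = 3, r = -3, s = -4, t = 3

Row-reduce the augmented matrix:
R1 ← R1 / (6).
R2 ← R2 + 2·R1.
R3 ← R3 + 6·R1.
R4 ← R4 + 2·R1.
R5 ← R5 + 3·R1.
R2 ← R2 / (2/3).
R1 ← R1 + 1/6·R2.
R4 ← R4 + 16/3·R2.
R5 ← R5 + 3/2·R2.
Swap R3 and R4.
R3 ← R3 / (59).
R1 ← R1 − 5/2·R3.
R2 ← R2 − 11·R3.
R5 ← R5 − 49/2·R3.
R4 ← R4 / (12).
R1 ← R1 − 125/118·R4.
R2 ← R2 + 79/59·R4.
R3 ← R3 + 25/59·R4.
R5 ← R5 − 281/118·R4.
R5 ← R5 / (-6635/1416).
R1 ← R1 + 311/1416·R5.
R2 ← R2 + 755/708·R5.
R3 ← R3 − 487/708·R5.
R4 ← R4 + 5/12·R5.
Reading off the reduced rows gives p = 3, q = 3, r = -3, s = -4, t = 3.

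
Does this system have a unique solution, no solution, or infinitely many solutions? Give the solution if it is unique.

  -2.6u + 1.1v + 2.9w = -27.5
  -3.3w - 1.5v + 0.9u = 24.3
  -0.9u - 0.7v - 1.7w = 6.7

u = 4, v = -5, w = -4

Row-reduce the augmented matrix:
R1 ← R1 / (-13/5).
R2 ← R2 − 9/10·R1.
R3 ← R3 + 9/10·R1.
R2 ← R2 / (-291/260).
R1 ← R1 + 11/26·R2.
R3 ← R3 + 281/260·R2.
R3 ← R3 / (-236/485).
R1 ← R1 + 24/97·R3.
R2 ← R2 − 199/97·R3.
Reading off the reduced rows gives u = 4, v = -5, w = -4.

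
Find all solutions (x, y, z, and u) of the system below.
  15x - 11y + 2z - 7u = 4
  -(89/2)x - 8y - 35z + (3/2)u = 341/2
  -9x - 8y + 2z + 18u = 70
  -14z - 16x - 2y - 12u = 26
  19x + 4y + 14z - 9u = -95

no solution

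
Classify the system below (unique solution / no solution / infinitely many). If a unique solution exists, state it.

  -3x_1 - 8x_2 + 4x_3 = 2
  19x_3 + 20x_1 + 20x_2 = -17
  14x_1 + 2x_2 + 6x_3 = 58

x_1 = 6, x_2 = -4, x_3 = -3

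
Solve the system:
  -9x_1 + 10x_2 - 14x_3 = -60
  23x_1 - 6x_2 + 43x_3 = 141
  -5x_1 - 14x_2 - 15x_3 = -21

infinitely many solutions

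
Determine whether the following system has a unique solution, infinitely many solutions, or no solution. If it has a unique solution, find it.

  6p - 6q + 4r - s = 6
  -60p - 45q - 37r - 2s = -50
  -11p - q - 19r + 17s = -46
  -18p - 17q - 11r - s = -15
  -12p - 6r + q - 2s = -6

Row-reduce:
R1 ← R1 / (6).
R2 ← R2 + 60·R1.
R3 ← R3 + 11·R1.
R4 ← R4 + 18·R1.
R5 ← R5 + 12·R1.
R2 ← R2 / (-105).
R1 ← R1 + 1·R2.
R3 ← R3 + 12·R2.
R4 ← R4 + 35·R2.
R5 ← R5 + 11·R2.
R3 ← R3 / (-1261/105).
R1 ← R1 − 67/105·R3.
R2 ← R2 + 1/35·R3.
R5 ← R5 − 59/35·R3.
Swap R4 and R5.
R4 ← R4 / (-1063/2522).
R1 ← R1 − 1042/1261·R4.
R2 ← R2 − 189/2522·R4.
R3 ← R3 + 3473/2522·R4.
Row 5 reduces to 0 = -1/3, a contradiction. The system is inconsistent.

no solution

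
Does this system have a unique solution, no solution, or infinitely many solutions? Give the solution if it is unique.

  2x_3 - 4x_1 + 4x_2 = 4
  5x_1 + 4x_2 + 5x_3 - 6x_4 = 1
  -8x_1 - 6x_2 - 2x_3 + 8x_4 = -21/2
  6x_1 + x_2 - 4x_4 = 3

no solution

Row-reduce:
R1 ← R1 / (-4).
R2 ← R2 − 5·R1.
R3 ← R3 + 8·R1.
R4 ← R4 − 6·R1.
R2 ← R2 / (9).
R1 ← R1 + 1·R2.
R3 ← R3 + 14·R2.
R4 ← R4 − 7·R2.
R3 ← R3 / (17/3).
R1 ← R1 − 1/3·R3.
R2 ← R2 − 5/6·R3.
R4 ← R4 + 17/6·R3.
Row 4 reduces to 0 = -1/4, a contradiction. The system is inconsistent.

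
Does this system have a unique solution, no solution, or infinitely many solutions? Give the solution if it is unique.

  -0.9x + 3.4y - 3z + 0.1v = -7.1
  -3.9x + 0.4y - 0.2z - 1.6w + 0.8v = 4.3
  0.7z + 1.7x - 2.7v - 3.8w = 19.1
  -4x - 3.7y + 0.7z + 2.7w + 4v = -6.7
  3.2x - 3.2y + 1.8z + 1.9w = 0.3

x = -1, y = -4, z = -2, w = -3, v = -4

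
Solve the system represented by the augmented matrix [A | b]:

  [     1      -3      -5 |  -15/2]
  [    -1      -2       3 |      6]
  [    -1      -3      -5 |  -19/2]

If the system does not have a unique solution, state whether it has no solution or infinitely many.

x_1 = 1, x_2 = -1/2, x_3 = 2

Row-reduce the augmented matrix:
R2 ← R2 + 1·R1.
R3 ← R3 + 1·R1.
R2 ← R2 / (-5).
R1 ← R1 + 3·R2.
R3 ← R3 + 6·R2.
R3 ← R3 / (-38/5).
R1 ← R1 + 19/5·R3.
R2 ← R2 − 2/5·R3.
Reading off the reduced rows gives x_1 = 1, x_2 = -1/2, x_3 = 2.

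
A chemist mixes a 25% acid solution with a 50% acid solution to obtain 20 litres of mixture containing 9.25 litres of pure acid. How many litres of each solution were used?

Let a = litres of solution A, b = litres of solution B.
  a + b = 20
  (1/4)a + (1/2)b = 37/4
From equation 1: a = 20 − b.
Substitute into equation 2 and solve: b = 17.
Then a = 3.

litres of solution A: 3, litres of solution B: 17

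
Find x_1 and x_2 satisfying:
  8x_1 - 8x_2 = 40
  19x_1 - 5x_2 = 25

Row-reduce the augmented matrix:
R1 ← R1 / (8).
R2 ← R2 − 19·R1.
R2 ← R2 / (14).
R1 ← R1 + 1·R2.
Reading off the reduced rows gives x_1 = 0, x_2 = -5.

x_1 = 0, x_2 = -5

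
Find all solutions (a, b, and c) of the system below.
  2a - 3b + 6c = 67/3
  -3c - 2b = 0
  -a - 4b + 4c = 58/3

a = 2/3, b = -3, c = 2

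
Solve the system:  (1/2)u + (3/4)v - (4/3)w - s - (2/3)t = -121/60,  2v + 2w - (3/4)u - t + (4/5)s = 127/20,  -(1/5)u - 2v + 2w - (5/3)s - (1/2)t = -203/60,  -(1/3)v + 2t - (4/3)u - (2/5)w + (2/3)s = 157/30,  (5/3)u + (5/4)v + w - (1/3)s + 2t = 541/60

u = -1, v = 14/5, w = 3/2, s = -1/4, t = 14/5

Row-reduce the augmented matrix:
R1 ← R1 / (1/2).
R2 ← R2 + 3/4·R1.
R3 ← R3 + 1/5·R1.
R4 ← R4 + 4/3·R1.
R5 ← R5 − 5/3·R1.
R2 ← R2 / (25/8).
R1 ← R1 − 3/2·R2.
R3 ← R3 + 17/10·R2.
R4 ← R4 − 5/3·R2.
R5 ← R5 + 5/4·R2.
R3 ← R3 / (22/15).
R1 ← R1 + 8/3·R3.
R4 ← R4 + 178/45·R3.
R5 ← R5 − 49/9·R3.
R4 ← R4 / (-509071/61875).
R1 ← R1 + 5044/825·R4.
R2 ← R2 + 28/125·R4.
R3 ← R3 + 4589/2750·R4.
R5 ← R5 − 292181/24750·R4.
R5 ← R5 / (15208457/3054426).
R1 ← R1 + 502040/509071·R5.
R2 ← R2 + 274342/509071·R5.
R3 ← R3 + 520715/1018142·R5.
R4 ← R4 − 459495/1018142·R5.
Reading off the reduced rows gives u = -1, v = 14/5, w = 3/2, s = -1/4, t = 14/5.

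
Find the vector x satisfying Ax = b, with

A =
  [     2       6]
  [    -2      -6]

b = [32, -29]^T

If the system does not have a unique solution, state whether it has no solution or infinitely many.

no solution

Row-reduce:
R1 ← R1 / (2).
R2 ← R2 + 2·R1.
Row 2 reduces to 0 = 3, a contradiction. The system is inconsistent.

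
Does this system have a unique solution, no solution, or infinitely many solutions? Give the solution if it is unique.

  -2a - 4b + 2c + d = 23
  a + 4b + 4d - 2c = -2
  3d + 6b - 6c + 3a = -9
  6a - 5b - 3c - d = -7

a = -6, b = -4, c = -4, d = 3

Row-reduce the augmented matrix:
R1 ← R1 / (-2).
R2 ← R2 − 1·R1.
R3 ← R3 − 3·R1.
R4 ← R4 − 6·R1.
R2 ← R2 / (2).
R1 ← R1 − 2·R2.
R4 ← R4 + 17·R2.
R3 ← R3 / (-3).
R2 ← R2 + 1/2·R3.
R4 ← R4 + 11/2·R3.
R4 ← R4 / (32).
R1 ← R1 + 5·R4.
R2 ← R2 − 3/2·R4.
R3 ← R3 + 3/2·R4.
Reading off the reduced rows gives a = -6, b = -4, c = -4, d = 3.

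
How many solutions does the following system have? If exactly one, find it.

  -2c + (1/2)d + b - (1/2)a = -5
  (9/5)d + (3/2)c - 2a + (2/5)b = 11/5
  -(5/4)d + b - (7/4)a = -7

Row-reduce:
R1 ← R1 / (-1/2).
R2 ← R2 + 2·R1.
R3 ← R3 + 7/4·R1.
R2 ← R2 / (-18/5).
R1 ← R1 + 2·R2.
R3 ← R3 + 5/2·R2.
R3 ← R3 / (29/72).
R1 ← R1 + 23/18·R3.
R2 ← R2 + 95/36·R3.
Rank is 3 with 4 unknowns, leaving d free.

infinitely many solutions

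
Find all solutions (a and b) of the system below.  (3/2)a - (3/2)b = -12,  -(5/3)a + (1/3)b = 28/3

a = -5, b = 3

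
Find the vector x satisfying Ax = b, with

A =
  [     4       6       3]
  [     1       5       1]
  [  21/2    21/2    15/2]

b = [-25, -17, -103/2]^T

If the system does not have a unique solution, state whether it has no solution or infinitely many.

no solution

Row-reduce:
R1 ← R1 / (4).
R2 ← R2 − 1·R1.
R3 ← R3 − 21/2·R1.
R2 ← R2 / (7/2).
R1 ← R1 − 3/2·R2.
R3 ← R3 + 21/4·R2.
Row 3 reduces to 0 = -2, a contradiction. The system is inconsistent.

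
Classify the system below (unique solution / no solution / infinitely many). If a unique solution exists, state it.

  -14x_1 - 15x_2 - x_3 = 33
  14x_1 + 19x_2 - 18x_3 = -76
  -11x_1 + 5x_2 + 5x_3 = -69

x_1 = 4, x_2 = -6, x_3 = 1

Row-reduce the augmented matrix:
R1 ← R1 / (-14).
R2 ← R2 − 14·R1.
R3 ← R3 + 11·R1.
R2 ← R2 / (4).
R1 ← R1 − 15/14·R2.
R3 ← R3 − 235/14·R2.
R3 ← R3 / (4789/56).
R1 ← R1 − 289/56·R3.
R2 ← R2 + 19/4·R3.
Reading off the reduced rows gives x_1 = 4, x_2 = -6, x_3 = 1.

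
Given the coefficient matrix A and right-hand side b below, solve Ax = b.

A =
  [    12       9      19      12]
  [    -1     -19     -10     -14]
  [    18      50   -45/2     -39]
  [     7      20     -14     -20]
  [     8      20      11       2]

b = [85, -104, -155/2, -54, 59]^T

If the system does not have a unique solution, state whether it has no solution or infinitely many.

no solution

Row-reduce:
R1 ← R1 / (12).
R2 ← R2 + 1·R1.
R3 ← R3 − 18·R1.
R4 ← R4 − 7·R1.
R5 ← R5 − 8·R1.
R2 ← R2 / (-73/4).
R1 ← R1 − 3/4·R2.
R3 ← R3 − 73/2·R2.
R4 ← R4 − 59/4·R2.
R5 ← R5 − 14·R2.
R3 ← R3 / (-407/6).
R1 ← R1 − 271/219·R3.
R2 ← R2 − 101/219·R3.
R4 ← R4 + 6983/219·R3.
R5 ← R5 + 593/73·R3.
R4 ← R4 / (44812/29711).
R1 ← R1 + 31148/29711·R4.
R2 ← R2 − 4398/29711·R4.
R3 ← R3 − 498/407·R4.
R5 ← R5 + 179248/29711·R4.
Row 5 reduces to 0 = -2, a contradiction. The system is inconsistent.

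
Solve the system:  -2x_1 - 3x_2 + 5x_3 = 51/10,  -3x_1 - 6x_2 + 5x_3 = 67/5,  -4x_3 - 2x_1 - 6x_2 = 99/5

x_1 = -4/5, x_2 = -5/2, x_3 = -4/5

Row-reduce the augmented matrix:
R1 ← R1 / (-2).
R2 ← R2 + 3·R1.
R3 ← R3 + 2·R1.
R2 ← R2 / (-3/2).
R1 ← R1 − 3/2·R2.
R3 ← R3 + 3·R2.
R3 ← R3 / (-4).
R1 ← R1 + 5·R3.
R2 ← R2 − 5/3·R3.
Reading off the reduced rows gives x_1 = -4/5, x_2 = -5/2, x_3 = -4/5.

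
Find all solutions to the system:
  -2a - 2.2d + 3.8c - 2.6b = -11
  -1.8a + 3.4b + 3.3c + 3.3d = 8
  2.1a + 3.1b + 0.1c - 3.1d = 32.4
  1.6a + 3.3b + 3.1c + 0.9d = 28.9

a = 5, b = 5, c = 2, d = -2

Row-reduce the augmented matrix:
R1 ← R1 / (-2).
R2 ← R2 + 9/5·R1.
R3 ← R3 − 21/10·R1.
R4 ← R4 − 8/5·R1.
R2 ← R2 / (287/50).
R1 ← R1 − 13/10·R2.
R3 ← R3 − 37/100·R2.
R4 ← R4 − 61/50·R2.
R3 ← R3 / (23521/5740).
R1 ← R1 + 1075/574·R3.
R2 ← R2 + 6/287·R3.
R4 ← R4 − 3539/574·R3.
R4 ← R4 / (784404/117605).
R1 ← R1 + 1490/547·R4.
R2 ← R2 − 20946/23521·R4.
R3 ← R3 + 33007/23521·R4.
Reading off the reduced rows gives a = 5, b = 5, c = 2, d = -2.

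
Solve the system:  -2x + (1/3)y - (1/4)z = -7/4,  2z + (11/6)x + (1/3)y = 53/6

infinitely many solutions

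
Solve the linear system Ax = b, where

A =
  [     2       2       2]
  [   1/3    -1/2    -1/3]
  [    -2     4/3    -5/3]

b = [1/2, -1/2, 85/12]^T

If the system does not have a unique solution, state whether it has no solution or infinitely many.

Row-reduce the augmented matrix:
R1 ← R1 / (2).
R2 ← R2 − 1/3·R1.
R3 ← R3 + 2·R1.
R2 ← R2 / (-5/6).
R1 ← R1 − 1·R2.
R3 ← R3 − 10/3·R2.
R3 ← R3 / (-7/3).
R1 ← R1 − 1/5·R3.
R2 ← R2 − 4/5·R3.
Reading off the reduced rows gives x_1 = 0, x_2 = 5/2, x_3 = -9/4.

x_1 = 0, x_2 = 5/2, x_3 = -9/4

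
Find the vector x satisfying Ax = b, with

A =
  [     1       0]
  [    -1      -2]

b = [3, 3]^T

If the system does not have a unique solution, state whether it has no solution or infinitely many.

x_1 = 3, x_2 = -3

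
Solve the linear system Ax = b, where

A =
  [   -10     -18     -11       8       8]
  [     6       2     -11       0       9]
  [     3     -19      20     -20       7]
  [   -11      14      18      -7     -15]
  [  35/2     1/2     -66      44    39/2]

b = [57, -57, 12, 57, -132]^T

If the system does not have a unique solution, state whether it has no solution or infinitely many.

infinitely many solutions

Row-reduce:
R1 ← R1 / (-10).
R2 ← R2 − 6·R1.
R3 ← R3 − 3·R1.
R4 ← R4 + 11·R1.
R5 ← R5 − 35/2·R1.
R2 ← R2 / (-44/5).
R1 ← R1 − 9/5·R2.
R3 ← R3 + 122/5·R2.
R4 ← R4 − 169/5·R2.
R5 ← R5 + 31·R2.
R3 ← R3 / (131/2).
R1 ← R1 + 5/2·R3.
R2 ← R2 − 2·R3.
R4 ← R4 + 75/2·R3.
R5 ← R5 + 93/4·R3.
R4 ← R4 / (-21701/1441).
R1 ← R1 + 1438/1441·R4.
R2 ← R2 − 574/1441·R4.
R3 ← R3 + 680/1441·R4.
R5 ← R5 − 43402/1441·R4.
Rank is 4 with 5 unknowns, leaving x_5 free.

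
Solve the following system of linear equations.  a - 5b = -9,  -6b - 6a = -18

Row-reduce the augmented matrix:
R2 ← R2 + 6·R1.
R2 ← R2 / (-36).
R1 ← R1 + 5·R2.
Reading off the reduced rows gives a = 1, b = 2.

a = 1, b = 2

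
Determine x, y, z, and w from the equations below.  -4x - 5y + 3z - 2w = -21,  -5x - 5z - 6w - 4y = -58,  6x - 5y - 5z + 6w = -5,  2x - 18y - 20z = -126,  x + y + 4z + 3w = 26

Row-reduce the augmented matrix:
R1 ← R1 / (-4).
R2 ← R2 + 5·R1.
R3 ← R3 − 6·R1.
R4 ← R4 − 2·R1.
R5 ← R5 − 1·R1.
R2 ← R2 / (9/4).
R1 ← R1 − 5/4·R2.
R3 ← R3 + 25/2·R2.
R4 ← R4 + 41/2·R2.
R5 ← R5 + 1/4·R2.
R3 ← R3 / (-442/9).
R1 ← R1 − 37/9·R3.
R2 ← R2 + 35/9·R3.
R4 ← R4 + 884/9·R3.
R5 ← R5 − 34/9·R3.
Swap R4 and R5.
R4 ← R4 / (11/13).
R1 ← R1 − 236/221·R4.
R2 ← R2 + 56/221·R4.
R3 ← R3 − 74/221·R4.
R5 reduces to 0 = 0, so the extra equation is consistent.
Reading off the reduced rows gives x = 4, y = 3, z = 4, w = 1.

x = 4, y = 3, z = 4, w = 1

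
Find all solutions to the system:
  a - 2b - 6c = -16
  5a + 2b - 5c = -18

infinitely many solutions

Row-reduce:
R2 ← R2 − 5·R1.
R2 ← R2 / (12).
R1 ← R1 + 2·R2.
Rank is 2 with 3 unknowns, leaving c free.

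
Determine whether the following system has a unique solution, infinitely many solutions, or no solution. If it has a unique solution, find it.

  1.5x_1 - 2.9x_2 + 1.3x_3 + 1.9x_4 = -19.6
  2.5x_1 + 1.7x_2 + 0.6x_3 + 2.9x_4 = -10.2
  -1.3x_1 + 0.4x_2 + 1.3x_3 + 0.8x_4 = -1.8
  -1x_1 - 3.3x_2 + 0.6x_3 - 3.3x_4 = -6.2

x_1 = -4, x_2 = 2, x_3 = -6, x_4 = 0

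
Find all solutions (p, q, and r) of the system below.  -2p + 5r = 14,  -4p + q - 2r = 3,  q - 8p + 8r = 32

no solution

Row-reduce:
R1 ← R1 / (-2).
R2 ← R2 + 4·R1.
R3 ← R3 + 8·R1.
R3 ← R3 − 1·R2.
Row 3 reduces to 0 = 1, a contradiction. The system is inconsistent.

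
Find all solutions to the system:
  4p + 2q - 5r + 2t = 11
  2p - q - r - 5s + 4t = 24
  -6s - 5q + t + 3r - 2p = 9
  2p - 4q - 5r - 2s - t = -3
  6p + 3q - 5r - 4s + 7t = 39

infinitely many solutions

Row-reduce:
R1 ← R1 / (4).
R2 ← R2 − 2·R1.
R3 ← R3 + 2·R1.
R4 ← R4 − 2·R1.
R5 ← R5 − 6·R1.
R2 ← R2 / (-2).
R1 ← R1 − 1/2·R2.
R3 ← R3 + 4·R2.
R4 ← R4 + 5·R2.
R3 ← R3 / (-5/2).
R1 ← R1 + 7/8·R3.
R2 ← R2 + 3/4·R3.
R4 ← R4 + 25/4·R3.
R5 ← R5 − 5/2·R3.
R4 ← R4 / (1/2).
R1 ← R1 + 53/20·R4.
R2 ← R2 − 13/10·R4.
R3 ← R3 + 8/5·R4.
Rank is 4 with 5 unknowns, leaving t free.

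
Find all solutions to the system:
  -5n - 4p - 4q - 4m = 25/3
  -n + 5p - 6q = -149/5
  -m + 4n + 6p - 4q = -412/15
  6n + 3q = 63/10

m = -4/3, n = -1/5, p = -3, q = 5/2

Row-reduce the augmented matrix:
R1 ← R1 / (-4).
R3 ← R3 + 1·R1.
R2 ← R2 / (-1).
R1 ← R1 − 5/4·R2.
R3 ← R3 − 21/4·R2.
R4 ← R4 − 6·R2.
R3 ← R3 / (133/4).
R1 ← R1 − 29/4·R3.
R2 ← R2 + 5·R3.
R4 ← R4 − 30·R3.
R4 ← R4 / (-249/133).
R1 ← R1 − 136/133·R4.
R2 ← R2 − 108/133·R4.
R3 ← R3 + 138/133·R4.
Reading off the reduced rows gives m = -4/3, n = -1/5, p = -3, q = 5/2.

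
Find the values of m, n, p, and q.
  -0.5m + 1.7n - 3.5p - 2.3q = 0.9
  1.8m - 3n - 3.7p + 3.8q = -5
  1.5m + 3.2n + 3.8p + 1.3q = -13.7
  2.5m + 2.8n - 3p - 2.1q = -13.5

m = -4, n = -2, p = 0, q = -1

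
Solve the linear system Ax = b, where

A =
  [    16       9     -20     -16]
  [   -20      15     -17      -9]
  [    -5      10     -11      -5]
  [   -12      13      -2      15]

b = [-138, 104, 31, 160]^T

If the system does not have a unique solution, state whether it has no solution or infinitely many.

x_1 = -5, x_2 = 6, x_3 = 4, x_4 = 2

Row-reduce the augmented matrix:
R1 ← R1 / (16).
R2 ← R2 + 20·R1.
R3 ← R3 + 5·R1.
R4 ← R4 + 12·R1.
R2 ← R2 / (105/4).
R1 ← R1 − 9/16·R2.
R3 ← R3 − 205/16·R2.
R4 ← R4 − 79/4·R2.
R3 ← R3 / (13/4).
R1 ← R1 + 7/20·R3.
R2 ← R2 + 8/5·R3.
R4 ← R4 − 73/5·R3.
R4 ← R4 / (8401/1365).
R1 ← R1 − 94/1365·R4.
R2 ← R2 − 428/455·R4.
R3 ← R3 − 349/273·R4.
Reading off the reduced rows gives x_1 = -5, x_2 = 6, x_3 = 4, x_4 = 2.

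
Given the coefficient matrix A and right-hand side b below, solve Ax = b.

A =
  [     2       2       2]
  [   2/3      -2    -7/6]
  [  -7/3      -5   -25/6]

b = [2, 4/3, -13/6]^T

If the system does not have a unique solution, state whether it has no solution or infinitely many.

no solution

Row-reduce:
R1 ← R1 / (2).
R2 ← R2 − 2/3·R1.
R3 ← R3 + 7/3·R1.
R2 ← R2 / (-8/3).
R1 ← R1 − 1·R2.
R3 ← R3 + 8/3·R2.
Row 3 reduces to 0 = -1/2, a contradiction. The system is inconsistent.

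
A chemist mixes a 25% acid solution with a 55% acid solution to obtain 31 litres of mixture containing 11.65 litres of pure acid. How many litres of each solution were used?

litres of solution A: 18, litres of solution B: 13

Let a = litres of solution A, b = litres of solution B.
  a + b = 31
  (1/4)a + (11/20)b = 233/20
From equation 1: a = 31 − b.
Substitute into equation 2 and solve: b = 13.
Then a = 18.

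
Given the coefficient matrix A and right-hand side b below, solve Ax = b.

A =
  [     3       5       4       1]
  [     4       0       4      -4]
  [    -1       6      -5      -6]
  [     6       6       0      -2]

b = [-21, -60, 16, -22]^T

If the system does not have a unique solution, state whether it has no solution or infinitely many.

x_1 = -4, x_2 = 2, x_3 = -6, x_4 = 5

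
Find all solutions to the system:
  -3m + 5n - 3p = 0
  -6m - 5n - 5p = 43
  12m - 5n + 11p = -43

infinitely many solutions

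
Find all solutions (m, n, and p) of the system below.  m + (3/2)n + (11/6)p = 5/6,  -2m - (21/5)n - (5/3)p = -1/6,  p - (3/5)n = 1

no solution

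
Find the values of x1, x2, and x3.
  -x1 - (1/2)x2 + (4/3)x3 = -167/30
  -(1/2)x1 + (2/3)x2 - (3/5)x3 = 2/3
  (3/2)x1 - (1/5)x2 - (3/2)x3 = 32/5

Row-reduce the augmented matrix:
R1 ← R1 / (-1).
R2 ← R2 + 1/2·R1.
R3 ← R3 − 3/2·R1.
R2 ← R2 / (11/12).
R1 ← R1 − 1/2·R2.
R3 ← R3 + 19/20·R2.
R3 ← R3 / (-447/550).
R1 ← R1 + 106/165·R3.
R2 ← R2 + 76/55·R3.
Reading off the reduced rows gives x1 = 12/5, x2 = 1, x3 = -2.

x1 = 12/5, x2 = 1, x3 = -2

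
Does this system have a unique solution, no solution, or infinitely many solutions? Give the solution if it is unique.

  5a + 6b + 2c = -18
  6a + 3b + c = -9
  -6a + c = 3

a = 0, b = -4, c = 3

Row-reduce the augmented matrix:
R1 ← R1 / (5).
R2 ← R2 − 6·R1.
R3 ← R3 + 6·R1.
R2 ← R2 / (-21/5).
R1 ← R1 − 6/5·R2.
R3 ← R3 − 36/5·R2.
R2 ← R2 − 1/3·R3.
Reading off the reduced rows gives a = 0, b = -4, c = 3.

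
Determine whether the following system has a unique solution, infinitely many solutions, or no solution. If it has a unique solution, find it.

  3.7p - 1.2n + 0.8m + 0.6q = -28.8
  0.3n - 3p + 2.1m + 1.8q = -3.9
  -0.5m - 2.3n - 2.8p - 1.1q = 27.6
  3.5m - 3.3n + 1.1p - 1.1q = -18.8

m = -6, n = -1, p = -6, q = -5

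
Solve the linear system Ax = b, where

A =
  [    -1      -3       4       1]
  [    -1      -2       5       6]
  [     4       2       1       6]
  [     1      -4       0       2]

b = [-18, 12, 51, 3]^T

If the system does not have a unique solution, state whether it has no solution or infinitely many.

x_1 = 3, x_2 = 3, x_3 = -3, x_4 = 6

Row-reduce the augmented matrix:
R1 ← R1 / (-1).
R2 ← R2 + 1·R1.
R3 ← R3 − 4·R1.
R4 ← R4 − 1·R1.
R1 ← R1 − 3·R2.
R3 ← R3 + 10·R2.
R4 ← R4 + 7·R2.
R3 ← R3 / (27).
R1 ← R1 + 7·R3.
R2 ← R2 − 1·R3.
R4 ← R4 − 11·R3.
R4 ← R4 / (122/9).
R1 ← R1 + 4/9·R4.
R2 ← R2 − 25/9·R4.
R3 ← R3 − 20/9·R4.
Reading off the reduced rows gives x_1 = 3, x_2 = 3, x_3 = -3, x_4 = 6.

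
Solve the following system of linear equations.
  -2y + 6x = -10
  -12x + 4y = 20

infinitely many solutions

Row-reduce:
R1 ← R1 / (6).
R2 ← R2 + 12·R1.
Rank is 1 with 2 unknowns, leaving y free.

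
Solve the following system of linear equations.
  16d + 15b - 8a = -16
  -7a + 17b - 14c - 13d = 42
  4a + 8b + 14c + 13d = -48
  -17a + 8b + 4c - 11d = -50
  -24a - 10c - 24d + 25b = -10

Row-reduce:
R1 ← R1 / (-8).
R2 ← R2 + 7·R1.
R3 ← R3 − 4·R1.
R4 ← R4 + 17·R1.
R5 ← R5 + 24·R1.
R2 ← R2 / (31/8).
R1 ← R1 + 15/8·R2.
R3 ← R3 − 31/2·R2.
R4 ← R4 + 191/8·R2.
R5 ← R5 + 20·R2.
R3 ← R3 / (70).
R1 ← R1 + 210/31·R3.
R2 ← R2 + 112/31·R3.
R4 ← R4 + 2550/31·R3.
R5 ← R5 + 2550/31·R3.
R4 ← R4 / (-12969/217).
R1 ← R1 + 80/31·R4.
R2 ← R2 + 48/155·R4.
R3 ← R3 − 129/70·R4.
R5 ← R5 + 12969/217·R4.
Row 5 reduces to 0 = -2, a contradiction. The system is inconsistent.

no solution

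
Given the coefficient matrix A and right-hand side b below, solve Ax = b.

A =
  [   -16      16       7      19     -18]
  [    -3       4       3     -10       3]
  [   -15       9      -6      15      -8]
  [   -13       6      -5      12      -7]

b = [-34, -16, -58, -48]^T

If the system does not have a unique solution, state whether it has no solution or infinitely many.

infinitely many solutions

Row-reduce:
R1 ← R1 / (-16).
R2 ← R2 + 3·R1.
R3 ← R3 + 15·R1.
R4 ← R4 + 13·R1.
R1 ← R1 + 1·R2.
R3 ← R3 + 6·R2.
R4 ← R4 + 7·R2.
R3 ← R3 / (-39/16).
R1 ← R1 − 5/4·R3.
R2 ← R2 − 27/16·R3.
R4 ← R4 − 9/8·R3.
R4 ← R4 / (-1784/13).
R1 ← R1 + 753/13·R4.
R2 ← R2 + 934/13·R4.
R3 ← R3 − 449/13·R4.
Rank is 4 with 5 unknowns, leaving x_5 free.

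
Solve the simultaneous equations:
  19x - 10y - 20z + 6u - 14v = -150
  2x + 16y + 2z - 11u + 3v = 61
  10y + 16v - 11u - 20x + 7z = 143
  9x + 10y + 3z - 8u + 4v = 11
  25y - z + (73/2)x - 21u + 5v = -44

Row-reduce:
R1 ← R1 / (19).
R2 ← R2 − 2·R1.
R3 ← R3 + 20·R1.
R4 ← R4 − 9·R1.
R5 ← R5 − 73/2·R1.
R2 ← R2 / (324/19).
R1 ← R1 + 10/19·R2.
R3 ← R3 + 10/19·R2.
R4 ← R4 − 280/19·R2.
R5 ← R5 − 840/19·R2.
R3 ← R3 / (-376/27).
R1 ← R1 + 25/27·R3.
R2 ← R2 − 13/54·R3.
R4 ← R4 − 241/27·R3.
R5 ← R5 − 241/9·R3.
R4 ← R4 / (-3025/752).
R1 ← R1 − 659/2256·R4.
R2 ← R2 + 1157/1504·R4.
R3 ← R3 − 817/2256·R4.
R5 ← R5 + 9075/752·R4.
Row 5 reduces to 0 = -2, a contradiction. The system is inconsistent.

no solution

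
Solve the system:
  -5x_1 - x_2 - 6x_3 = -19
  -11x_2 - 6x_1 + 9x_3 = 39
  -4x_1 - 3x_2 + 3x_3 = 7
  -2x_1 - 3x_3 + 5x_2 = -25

x_1 = 2, x_2 = -3, x_3 = 2

Row-reduce the augmented matrix:
R1 ← R1 / (-5).
R2 ← R2 + 6·R1.
R3 ← R3 + 4·R1.
R4 ← R4 + 2·R1.
R2 ← R2 / (-49/5).
R1 ← R1 − 1/5·R2.
R3 ← R3 + 11/5·R2.
R4 ← R4 − 27/5·R2.
R3 ← R3 / (204/49).
R1 ← R1 − 75/49·R3.
R2 ← R2 + 81/49·R3.
R4 ← R4 − 408/49·R3.
R4 reduces to 0 = 0, so the extra equation is consistent.
Reading off the reduced rows gives x_1 = 2, x_2 = -3, x_3 = 2.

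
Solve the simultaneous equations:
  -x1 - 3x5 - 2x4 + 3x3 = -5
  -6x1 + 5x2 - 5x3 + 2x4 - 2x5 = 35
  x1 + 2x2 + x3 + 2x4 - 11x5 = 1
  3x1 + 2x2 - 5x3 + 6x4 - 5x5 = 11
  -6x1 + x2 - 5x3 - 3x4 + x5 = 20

infinitely many solutions

Row-reduce:
R1 ← R1 / (-1).
R2 ← R2 + 6·R1.
R3 ← R3 − 1·R1.
R4 ← R4 − 3·R1.
R5 ← R5 + 6·R1.
R2 ← R2 / (5).
R3 ← R3 − 2·R2.
R4 ← R4 − 2·R2.
R5 ← R5 − 1·R2.
R3 ← R3 / (66/5).
R1 ← R1 + 3·R3.
R2 ← R2 + 23/5·R3.
R4 ← R4 − 66/5·R3.
R5 ← R5 + 92/5·R3.
Swap R4 and R5.
R4 ← R4 / (-53/33).
R1 ← R1 − 8/11·R4.
R2 ← R2 − 28/33·R4.
R3 ← R3 + 14/33·R4.
Rank is 4 with 5 unknowns, leaving x5 free.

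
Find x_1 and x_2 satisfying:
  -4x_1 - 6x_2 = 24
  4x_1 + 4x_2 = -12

x_1 = 3, x_2 = -6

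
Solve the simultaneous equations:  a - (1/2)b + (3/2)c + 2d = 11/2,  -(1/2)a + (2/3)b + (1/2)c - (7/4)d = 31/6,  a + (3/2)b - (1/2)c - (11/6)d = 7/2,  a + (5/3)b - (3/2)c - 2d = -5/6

Row-reduce the augmented matrix:
R2 ← R2 + 1/2·R1.
R3 ← R3 − 1·R1.
R4 ← R4 − 1·R1.
R2 ← R2 / (5/12).
R1 ← R1 + 1/2·R2.
R3 ← R3 − 2·R2.
R4 ← R4 − 13/6·R2.
R3 ← R3 / (-8).
R1 ← R1 − 3·R3.
R2 ← R2 − 3·R3.
R4 ← R4 + 19/2·R3.
R4 ← R4 / (17/96).
R1 ← R1 − 81/80·R4.
R2 ← R2 + 151/80·R4.
R3 ← R3 − 7/240·R4.
Reading off the reduced rows gives a = 0, b = 4, c = 5, d = 0.

a = 0, b = 4, c = 5, d = 0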